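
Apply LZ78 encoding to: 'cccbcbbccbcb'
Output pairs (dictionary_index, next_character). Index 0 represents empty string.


LZ78 encoding steps:
Dictionary: {0: ''}
Step 1: w='' (idx 0), next='c' -> output (0, 'c'), add 'c' as idx 1
Step 2: w='c' (idx 1), next='c' -> output (1, 'c'), add 'cc' as idx 2
Step 3: w='' (idx 0), next='b' -> output (0, 'b'), add 'b' as idx 3
Step 4: w='c' (idx 1), next='b' -> output (1, 'b'), add 'cb' as idx 4
Step 5: w='b' (idx 3), next='c' -> output (3, 'c'), add 'bc' as idx 5
Step 6: w='cb' (idx 4), next='c' -> output (4, 'c'), add 'cbc' as idx 6
Step 7: w='b' (idx 3), end of input -> output (3, '')


Encoded: [(0, 'c'), (1, 'c'), (0, 'b'), (1, 'b'), (3, 'c'), (4, 'c'), (3, '')]


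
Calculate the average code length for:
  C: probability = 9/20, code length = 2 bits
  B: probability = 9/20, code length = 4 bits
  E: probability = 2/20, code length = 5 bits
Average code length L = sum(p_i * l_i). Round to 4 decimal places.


Weighted contributions p_i * l_i:
  C: (9/20) * 2 = 18/20
  B: (9/20) * 4 = 36/20
  E: (2/20) * 5 = 10/20
Sum = (18 + 36 + 10)/20 = 64/20

L = 64/20 = 3.2000 bits/symbol


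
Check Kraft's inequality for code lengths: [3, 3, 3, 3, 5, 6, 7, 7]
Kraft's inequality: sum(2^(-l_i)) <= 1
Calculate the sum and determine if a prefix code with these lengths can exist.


Sum = 2^(-3) + 2^(-3) + 2^(-3) + 2^(-3) + 2^(-5) + 2^(-6) + 2^(-7) + 2^(-7)
    = 0.125 + 0.125 + 0.125 + 0.125 + 0.03125 + 0.015625 + 0.0078125 + 0.0078125
    = 72/128 = 0.5625
Since 0.5625 <= 1, Kraft's inequality IS satisfied.
A prefix code with these lengths CAN exist.

Kraft sum = 0.5625. Satisfied.


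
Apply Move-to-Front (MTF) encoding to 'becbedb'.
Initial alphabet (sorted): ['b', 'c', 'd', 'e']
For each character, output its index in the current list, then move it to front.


MTF encoding:
'b': index 0 in ['b', 'c', 'd', 'e'] -> ['b', 'c', 'd', 'e']
'e': index 3 in ['b', 'c', 'd', 'e'] -> ['e', 'b', 'c', 'd']
'c': index 2 in ['e', 'b', 'c', 'd'] -> ['c', 'e', 'b', 'd']
'b': index 2 in ['c', 'e', 'b', 'd'] -> ['b', 'c', 'e', 'd']
'e': index 2 in ['b', 'c', 'e', 'd'] -> ['e', 'b', 'c', 'd']
'd': index 3 in ['e', 'b', 'c', 'd'] -> ['d', 'e', 'b', 'c']
'b': index 2 in ['d', 'e', 'b', 'c'] -> ['b', 'd', 'e', 'c']


Output: [0, 3, 2, 2, 2, 3, 2]


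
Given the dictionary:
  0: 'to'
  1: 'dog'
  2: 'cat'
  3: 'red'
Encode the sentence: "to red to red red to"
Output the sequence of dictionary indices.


Look up each word in the dictionary:
  'to' -> 0
  'red' -> 3
  'to' -> 0
  'red' -> 3
  'red' -> 3
  'to' -> 0

Encoded: [0, 3, 0, 3, 3, 0]


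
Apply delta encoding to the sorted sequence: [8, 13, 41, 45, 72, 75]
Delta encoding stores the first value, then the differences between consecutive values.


First value: 8
Deltas:
  13 - 8 = 5
  41 - 13 = 28
  45 - 41 = 4
  72 - 45 = 27
  75 - 72 = 3


Delta encoded: [8, 5, 28, 4, 27, 3]


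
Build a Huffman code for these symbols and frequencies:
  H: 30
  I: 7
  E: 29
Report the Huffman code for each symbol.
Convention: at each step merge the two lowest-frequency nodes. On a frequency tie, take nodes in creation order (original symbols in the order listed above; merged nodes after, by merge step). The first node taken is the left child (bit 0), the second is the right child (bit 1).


Huffman tree construction:
Step 1: Merge I(7) + E(29) = 36
Step 2: Merge H(30) + (I+E)(36) = 66
Read each symbol's code off the tree from the root (left child = 0, right child = 1).

Codes:
  H: 0 (length 1)
  I: 10 (length 2)
  E: 11 (length 2)
Average code length: 102/66 = 1.5455 bits/symbol


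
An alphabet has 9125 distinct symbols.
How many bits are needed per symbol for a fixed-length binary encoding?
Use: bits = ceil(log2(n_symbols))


log2(9125) = 13.1556
Bracket: 2^13 = 8192 < 9125 <= 2^14 = 16384
So ceil(log2(9125)) = 14

bits = ceil(log2(9125)) = ceil(13.1556) = 14 bits


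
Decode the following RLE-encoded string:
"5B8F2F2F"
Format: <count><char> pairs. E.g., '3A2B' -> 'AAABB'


Expanding each <count><char> pair:
  5B -> 'BBBBB'
  8F -> 'FFFFFFFF'
  2F -> 'FF'
  2F -> 'FF'

Decoded = BBBBBFFFFFFFFFFFF


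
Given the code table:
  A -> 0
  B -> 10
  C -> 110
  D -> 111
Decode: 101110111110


Decoding:
10 -> B
111 -> D
0 -> A
111 -> D
110 -> C


Result: BDADC


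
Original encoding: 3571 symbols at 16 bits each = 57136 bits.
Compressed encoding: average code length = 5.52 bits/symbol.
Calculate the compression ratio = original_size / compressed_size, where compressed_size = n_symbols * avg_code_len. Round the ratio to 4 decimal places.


original_size = n_symbols * orig_bits = 3571 * 16 = 57136 bits
compressed_size = n_symbols * avg_code_len = 3571 * 5.52 = 19711.92 bits
ratio = original_size / compressed_size = 57136 / 19711.92 = 2.8986

Compression ratio = 2.8986


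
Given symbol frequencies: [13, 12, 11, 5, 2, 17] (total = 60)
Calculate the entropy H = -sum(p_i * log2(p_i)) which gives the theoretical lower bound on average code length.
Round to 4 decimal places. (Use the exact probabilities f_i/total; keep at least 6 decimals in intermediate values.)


Per-symbol terms -p_i * log2(p_i) with p_i = f_i/60:
  p = 13/60 = 0.216667: log2(p) = -2.206451, -p*log2(p) = 0.478064
  p = 12/60 = 0.200000: log2(p) = -2.321928, -p*log2(p) = 0.464386
  p = 11/60 = 0.183333: log2(p) = -2.447459, -p*log2(p) = 0.448701
  p = 5/60 = 0.083333: log2(p) = -3.584963, -p*log2(p) = 0.298747
  p = 2/60 = 0.033333: log2(p) = -4.906891, -p*log2(p) = 0.163563
  p = 17/60 = 0.283333: log2(p) = -1.819428, -p*log2(p) = 0.515505
H = 0.478064 + 0.464386 + 0.448701 + 0.298747 + 0.163563 + 0.515505 = 2.368966

H = 2.369 bits/symbol


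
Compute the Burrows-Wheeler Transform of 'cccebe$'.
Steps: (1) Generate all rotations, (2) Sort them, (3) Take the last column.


Rotations (sorted):
  0: $cccebe -> last char: e
  1: be$ccce -> last char: e
  2: cccebe$ -> last char: $
  3: ccebe$c -> last char: c
  4: cebe$cc -> last char: c
  5: e$ccceb -> last char: b
  6: ebe$ccc -> last char: c


BWT = ee$ccbc


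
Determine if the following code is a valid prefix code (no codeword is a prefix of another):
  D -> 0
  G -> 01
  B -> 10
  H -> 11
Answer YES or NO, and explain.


Checking each pair (does one codeword prefix another?):
  D='0' vs G='01': prefix -- VIOLATION

NO -- this is NOT a valid prefix code. D (0) is a prefix of G (01).


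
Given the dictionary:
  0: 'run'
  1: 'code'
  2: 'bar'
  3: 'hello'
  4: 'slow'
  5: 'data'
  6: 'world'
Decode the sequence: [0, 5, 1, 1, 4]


Look up each index in the dictionary:
  0 -> 'run'
  5 -> 'data'
  1 -> 'code'
  1 -> 'code'
  4 -> 'slow'

Decoded: "run data code code slow"


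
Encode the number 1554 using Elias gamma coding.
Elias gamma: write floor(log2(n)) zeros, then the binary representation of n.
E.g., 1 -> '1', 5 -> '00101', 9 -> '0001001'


num_bits = floor(log2(1554)) + 1 = 11
leading_zeros = num_bits - 1 = 10
binary(1554) = 11000010010

Elias gamma(1554) = '0000000000' + '11000010010' = 000000000011000010010 (21 bits)


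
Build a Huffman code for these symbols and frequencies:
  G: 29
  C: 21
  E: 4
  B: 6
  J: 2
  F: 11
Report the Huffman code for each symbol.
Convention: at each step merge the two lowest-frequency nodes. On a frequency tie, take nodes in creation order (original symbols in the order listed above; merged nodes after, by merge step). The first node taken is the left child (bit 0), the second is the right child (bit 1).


Huffman tree construction:
Step 1: Merge J(2) + E(4) = 6
Step 2: Merge B(6) + (J+E)(6) = 12
Step 3: Merge F(11) + (B+(J+E))(12) = 23
Step 4: Merge C(21) + (F+(B+(J+E)))(23) = 44
Step 5: Merge G(29) + (C+(F+(B+(J+E))))(44) = 73
Read each symbol's code off the tree from the root (left child = 0, right child = 1).

Codes:
  G: 0 (length 1)
  C: 10 (length 2)
  E: 11111 (length 5)
  B: 1110 (length 4)
  J: 11110 (length 5)
  F: 110 (length 3)
Average code length: 158/73 = 2.1644 bits/symbol


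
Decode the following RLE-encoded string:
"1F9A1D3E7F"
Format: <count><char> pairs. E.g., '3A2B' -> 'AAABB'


Expanding each <count><char> pair:
  1F -> 'F'
  9A -> 'AAAAAAAAA'
  1D -> 'D'
  3E -> 'EEE'
  7F -> 'FFFFFFF'

Decoded = FAAAAAAAAADEEEFFFFFFF


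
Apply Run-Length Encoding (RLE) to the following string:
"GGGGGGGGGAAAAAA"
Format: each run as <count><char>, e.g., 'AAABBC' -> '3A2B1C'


Scanning runs left to right:
  i=0: run of 'G' x 9 -> '9G'
  i=9: run of 'A' x 6 -> '6A'

RLE = 9G6A


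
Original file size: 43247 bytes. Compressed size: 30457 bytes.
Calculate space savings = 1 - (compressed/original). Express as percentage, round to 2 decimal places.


ratio = compressed/original = 30457/43247 = 0.704257
savings = 1 - ratio = 1 - 0.704257 = 0.295743
as a percentage: 0.295743 * 100 = 29.57%

Space savings = 1 - 30457/43247 = 29.57%


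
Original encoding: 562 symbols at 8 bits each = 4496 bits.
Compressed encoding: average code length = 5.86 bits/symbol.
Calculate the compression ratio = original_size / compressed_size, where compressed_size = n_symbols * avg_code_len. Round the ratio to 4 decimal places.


original_size = n_symbols * orig_bits = 562 * 8 = 4496 bits
compressed_size = n_symbols * avg_code_len = 562 * 5.86 = 3293.32 bits
ratio = original_size / compressed_size = 4496 / 3293.32 = 1.3652

Compression ratio = 1.3652


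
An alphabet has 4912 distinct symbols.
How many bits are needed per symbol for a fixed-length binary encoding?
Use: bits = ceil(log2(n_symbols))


log2(4912) = 12.2621
Bracket: 2^12 = 4096 < 4912 <= 2^13 = 8192
So ceil(log2(4912)) = 13

bits = ceil(log2(4912)) = ceil(12.2621) = 13 bits


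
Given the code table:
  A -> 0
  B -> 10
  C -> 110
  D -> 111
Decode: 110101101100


Decoding:
110 -> C
10 -> B
110 -> C
110 -> C
0 -> A


Result: CBCCA


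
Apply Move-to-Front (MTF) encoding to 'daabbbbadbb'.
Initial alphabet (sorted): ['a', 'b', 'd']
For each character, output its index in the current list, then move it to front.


MTF encoding:
'd': index 2 in ['a', 'b', 'd'] -> ['d', 'a', 'b']
'a': index 1 in ['d', 'a', 'b'] -> ['a', 'd', 'b']
'a': index 0 in ['a', 'd', 'b'] -> ['a', 'd', 'b']
'b': index 2 in ['a', 'd', 'b'] -> ['b', 'a', 'd']
'b': index 0 in ['b', 'a', 'd'] -> ['b', 'a', 'd']
'b': index 0 in ['b', 'a', 'd'] -> ['b', 'a', 'd']
'b': index 0 in ['b', 'a', 'd'] -> ['b', 'a', 'd']
'a': index 1 in ['b', 'a', 'd'] -> ['a', 'b', 'd']
'd': index 2 in ['a', 'b', 'd'] -> ['d', 'a', 'b']
'b': index 2 in ['d', 'a', 'b'] -> ['b', 'd', 'a']
'b': index 0 in ['b', 'd', 'a'] -> ['b', 'd', 'a']


Output: [2, 1, 0, 2, 0, 0, 0, 1, 2, 2, 0]


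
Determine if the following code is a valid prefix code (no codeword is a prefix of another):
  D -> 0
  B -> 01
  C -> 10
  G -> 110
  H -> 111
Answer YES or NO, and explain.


Checking each pair (does one codeword prefix another?):
  D='0' vs B='01': prefix -- VIOLATION

NO -- this is NOT a valid prefix code. D (0) is a prefix of B (01).


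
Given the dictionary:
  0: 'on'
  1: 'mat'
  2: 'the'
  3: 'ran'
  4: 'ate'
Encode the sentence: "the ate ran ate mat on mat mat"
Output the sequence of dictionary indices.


Look up each word in the dictionary:
  'the' -> 2
  'ate' -> 4
  'ran' -> 3
  'ate' -> 4
  'mat' -> 1
  'on' -> 0
  'mat' -> 1
  'mat' -> 1

Encoded: [2, 4, 3, 4, 1, 0, 1, 1]


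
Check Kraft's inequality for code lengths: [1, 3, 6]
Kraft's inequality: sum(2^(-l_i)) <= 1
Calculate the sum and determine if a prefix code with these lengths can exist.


Sum = 2^(-1) + 2^(-3) + 2^(-6)
    = 0.5 + 0.125 + 0.015625
    = 41/64 = 0.640625
Since 0.640625 <= 1, Kraft's inequality IS satisfied.
A prefix code with these lengths CAN exist.

Kraft sum = 0.640625. Satisfied.


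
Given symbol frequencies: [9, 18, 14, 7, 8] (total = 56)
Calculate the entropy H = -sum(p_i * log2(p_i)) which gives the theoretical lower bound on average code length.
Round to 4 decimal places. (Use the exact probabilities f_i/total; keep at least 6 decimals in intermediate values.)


Per-symbol terms -p_i * log2(p_i) with p_i = f_i/56:
  p = 9/56 = 0.160714: log2(p) = -2.637430, -p*log2(p) = 0.423873
  p = 18/56 = 0.321429: log2(p) = -1.637430, -p*log2(p) = 0.526317
  p = 14/56 = 0.250000: log2(p) = -2.000000, -p*log2(p) = 0.500000
  p = 7/56 = 0.125000: log2(p) = -3.000000, -p*log2(p) = 0.375000
  p = 8/56 = 0.142857: log2(p) = -2.807355, -p*log2(p) = 0.401051
H = 0.423873 + 0.526317 + 0.500000 + 0.375000 + 0.401051 = 2.226241

H = 2.2262 bits/symbol


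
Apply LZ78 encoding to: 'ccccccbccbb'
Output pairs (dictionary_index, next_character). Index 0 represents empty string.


LZ78 encoding steps:
Dictionary: {0: ''}
Step 1: w='' (idx 0), next='c' -> output (0, 'c'), add 'c' as idx 1
Step 2: w='c' (idx 1), next='c' -> output (1, 'c'), add 'cc' as idx 2
Step 3: w='cc' (idx 2), next='c' -> output (2, 'c'), add 'ccc' as idx 3
Step 4: w='' (idx 0), next='b' -> output (0, 'b'), add 'b' as idx 4
Step 5: w='cc' (idx 2), next='b' -> output (2, 'b'), add 'ccb' as idx 5
Step 6: w='b' (idx 4), end of input -> output (4, '')


Encoded: [(0, 'c'), (1, 'c'), (2, 'c'), (0, 'b'), (2, 'b'), (4, '')]


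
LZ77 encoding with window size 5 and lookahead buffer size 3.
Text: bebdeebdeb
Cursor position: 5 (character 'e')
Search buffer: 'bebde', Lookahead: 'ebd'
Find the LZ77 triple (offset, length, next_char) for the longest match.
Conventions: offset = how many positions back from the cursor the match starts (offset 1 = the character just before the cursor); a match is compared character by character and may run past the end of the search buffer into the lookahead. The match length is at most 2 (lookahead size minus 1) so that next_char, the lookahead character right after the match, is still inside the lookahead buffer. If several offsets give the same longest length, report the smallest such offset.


Try each offset into the search buffer:
  offset=1 (pos 4, char 'e'): match length 1
  offset=2 (pos 3, char 'd'): match length 0
  offset=3 (pos 2, char 'b'): match length 0
  offset=4 (pos 1, char 'e'): match length 2
  offset=5 (pos 0, char 'b'): match length 0
Longest match has length 2 at offset 4.
next_char = character at position 5 + 2 = 7 -> 'd'

Best match: offset=4, length=2 (matching 'eb' starting at position 1)
LZ77 triple: (4, 2, 'd')


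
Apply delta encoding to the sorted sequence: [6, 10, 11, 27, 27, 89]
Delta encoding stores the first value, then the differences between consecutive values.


First value: 6
Deltas:
  10 - 6 = 4
  11 - 10 = 1
  27 - 11 = 16
  27 - 27 = 0
  89 - 27 = 62


Delta encoded: [6, 4, 1, 16, 0, 62]


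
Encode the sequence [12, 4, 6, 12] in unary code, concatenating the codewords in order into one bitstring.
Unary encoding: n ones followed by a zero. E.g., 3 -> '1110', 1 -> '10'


Encode each number as n ones followed by a terminating 0:
  12 -> 1111111111110 (13 bits)
  4 -> 11110 (5 bits)
  6 -> 1111110 (7 bits)
  12 -> 1111111111110 (13 bits)
Total length = 13 + 5 + 7 + 13 = 38 bits.

Unary([12, 4, 6, 12]) = 11111111111101111011111101111111111110 (38 bits)


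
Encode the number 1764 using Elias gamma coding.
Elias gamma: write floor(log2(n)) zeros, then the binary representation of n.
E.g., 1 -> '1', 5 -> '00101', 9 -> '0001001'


num_bits = floor(log2(1764)) + 1 = 11
leading_zeros = num_bits - 1 = 10
binary(1764) = 11011100100

Elias gamma(1764) = '0000000000' + '11011100100' = 000000000011011100100 (21 bits)


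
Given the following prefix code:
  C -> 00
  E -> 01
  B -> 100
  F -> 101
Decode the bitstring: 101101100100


Decoding step by step:
Bits 101 -> F
Bits 101 -> F
Bits 100 -> B
Bits 100 -> B


Decoded message: FFBB


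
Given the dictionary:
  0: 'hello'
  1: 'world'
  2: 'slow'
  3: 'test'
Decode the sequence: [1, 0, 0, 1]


Look up each index in the dictionary:
  1 -> 'world'
  0 -> 'hello'
  0 -> 'hello'
  1 -> 'world'

Decoded: "world hello hello world"


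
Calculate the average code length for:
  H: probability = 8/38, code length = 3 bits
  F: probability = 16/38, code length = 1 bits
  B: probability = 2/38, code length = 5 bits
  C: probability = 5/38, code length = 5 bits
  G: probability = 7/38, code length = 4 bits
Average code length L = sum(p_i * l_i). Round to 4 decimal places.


Weighted contributions p_i * l_i:
  H: (8/38) * 3 = 24/38
  F: (16/38) * 1 = 16/38
  B: (2/38) * 5 = 10/38
  C: (5/38) * 5 = 25/38
  G: (7/38) * 4 = 28/38
Sum = (24 + 16 + 10 + 25 + 28)/38 = 103/38

L = 103/38 = 2.7105 bits/symbol


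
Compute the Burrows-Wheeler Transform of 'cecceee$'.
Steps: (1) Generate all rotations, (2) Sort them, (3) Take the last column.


Rotations (sorted):
  0: $cecceee -> last char: e
  1: cceee$ce -> last char: e
  2: cecceee$ -> last char: $
  3: ceee$cec -> last char: c
  4: e$ceccee -> last char: e
  5: ecceee$c -> last char: c
  6: ee$cecce -> last char: e
  7: eee$cecc -> last char: c


BWT = ee$cecec


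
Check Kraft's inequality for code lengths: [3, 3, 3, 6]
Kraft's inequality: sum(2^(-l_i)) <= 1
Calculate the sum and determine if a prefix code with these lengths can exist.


Sum = 2^(-3) + 2^(-3) + 2^(-3) + 2^(-6)
    = 0.125 + 0.125 + 0.125 + 0.015625
    = 25/64 = 0.390625
Since 0.390625 <= 1, Kraft's inequality IS satisfied.
A prefix code with these lengths CAN exist.

Kraft sum = 0.390625. Satisfied.


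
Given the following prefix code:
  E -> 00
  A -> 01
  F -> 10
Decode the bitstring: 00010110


Decoding step by step:
Bits 00 -> E
Bits 01 -> A
Bits 01 -> A
Bits 10 -> F


Decoded message: EAAF


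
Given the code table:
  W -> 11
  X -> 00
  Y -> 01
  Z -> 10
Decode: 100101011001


Decoding:
10 -> Z
01 -> Y
01 -> Y
01 -> Y
10 -> Z
01 -> Y


Result: ZYYYZY


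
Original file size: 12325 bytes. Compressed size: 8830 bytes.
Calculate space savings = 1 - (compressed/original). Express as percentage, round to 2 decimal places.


ratio = compressed/original = 8830/12325 = 0.71643
savings = 1 - ratio = 1 - 0.71643 = 0.28357
as a percentage: 0.28357 * 100 = 28.36%

Space savings = 1 - 8830/12325 = 28.36%


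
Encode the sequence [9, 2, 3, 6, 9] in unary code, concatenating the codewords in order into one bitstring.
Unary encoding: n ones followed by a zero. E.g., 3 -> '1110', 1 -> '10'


Encode each number as n ones followed by a terminating 0:
  9 -> 1111111110 (10 bits)
  2 -> 110 (3 bits)
  3 -> 1110 (4 bits)
  6 -> 1111110 (7 bits)
  9 -> 1111111110 (10 bits)
Total length = 10 + 3 + 4 + 7 + 10 = 34 bits.

Unary([9, 2, 3, 6, 9]) = 1111111110110111011111101111111110 (34 bits)


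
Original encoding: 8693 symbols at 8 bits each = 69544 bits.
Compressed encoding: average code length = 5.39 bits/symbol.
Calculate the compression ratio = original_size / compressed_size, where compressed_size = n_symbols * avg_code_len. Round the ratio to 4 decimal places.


original_size = n_symbols * orig_bits = 8693 * 8 = 69544 bits
compressed_size = n_symbols * avg_code_len = 8693 * 5.39 = 46855.27 bits
ratio = original_size / compressed_size = 69544 / 46855.27 = 1.4842

Compression ratio = 1.4842


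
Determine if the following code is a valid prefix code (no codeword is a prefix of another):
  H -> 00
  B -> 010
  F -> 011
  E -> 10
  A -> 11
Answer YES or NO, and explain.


Checking each pair (does one codeword prefix another?):
  H='00' vs B='010': no prefix
  H='00' vs F='011': no prefix
  H='00' vs E='10': no prefix
  H='00' vs A='11': no prefix
  B='010' vs H='00': no prefix
  B='010' vs F='011': no prefix
  B='010' vs E='10': no prefix
  B='010' vs A='11': no prefix
  F='011' vs H='00': no prefix
  F='011' vs B='010': no prefix
  F='011' vs E='10': no prefix
  F='011' vs A='11': no prefix
  E='10' vs H='00': no prefix
  E='10' vs B='010': no prefix
  E='10' vs F='011': no prefix
  E='10' vs A='11': no prefix
  A='11' vs H='00': no prefix
  A='11' vs B='010': no prefix
  A='11' vs F='011': no prefix
  A='11' vs E='10': no prefix
No violation found over all pairs.

YES -- this is a valid prefix code. No codeword is a prefix of any other codeword.


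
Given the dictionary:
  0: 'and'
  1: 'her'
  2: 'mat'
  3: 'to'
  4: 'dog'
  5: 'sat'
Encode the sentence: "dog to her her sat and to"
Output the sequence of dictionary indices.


Look up each word in the dictionary:
  'dog' -> 4
  'to' -> 3
  'her' -> 1
  'her' -> 1
  'sat' -> 5
  'and' -> 0
  'to' -> 3

Encoded: [4, 3, 1, 1, 5, 0, 3]


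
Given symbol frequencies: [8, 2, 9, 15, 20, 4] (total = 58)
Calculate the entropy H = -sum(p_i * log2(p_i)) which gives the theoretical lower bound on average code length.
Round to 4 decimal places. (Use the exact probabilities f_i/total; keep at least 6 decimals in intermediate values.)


Per-symbol terms -p_i * log2(p_i) with p_i = f_i/58:
  p = 8/58 = 0.137931: log2(p) = -2.857981, -p*log2(p) = 0.394204
  p = 2/58 = 0.034483: log2(p) = -4.857981, -p*log2(p) = 0.167517
  p = 9/58 = 0.155172: log2(p) = -2.688056, -p*log2(p) = 0.417112
  p = 15/58 = 0.258621: log2(p) = -1.951090, -p*log2(p) = 0.504592
  p = 20/58 = 0.344828: log2(p) = -1.536053, -p*log2(p) = 0.529673
  p = 4/58 = 0.068966: log2(p) = -3.857981, -p*log2(p) = 0.266068
H = 0.394204 + 0.167517 + 0.417112 + 0.504592 + 0.529673 + 0.266068 = 2.279166

H = 2.2792 bits/symbol


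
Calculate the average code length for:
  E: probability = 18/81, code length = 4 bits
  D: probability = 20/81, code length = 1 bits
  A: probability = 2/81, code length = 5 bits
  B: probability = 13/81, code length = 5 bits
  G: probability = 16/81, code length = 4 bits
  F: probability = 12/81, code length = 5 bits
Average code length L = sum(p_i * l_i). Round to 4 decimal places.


Weighted contributions p_i * l_i:
  E: (18/81) * 4 = 72/81
  D: (20/81) * 1 = 20/81
  A: (2/81) * 5 = 10/81
  B: (13/81) * 5 = 65/81
  G: (16/81) * 4 = 64/81
  F: (12/81) * 5 = 60/81
Sum = (72 + 20 + 10 + 65 + 64 + 60)/81 = 291/81

L = 291/81 = 3.5926 bits/symbol


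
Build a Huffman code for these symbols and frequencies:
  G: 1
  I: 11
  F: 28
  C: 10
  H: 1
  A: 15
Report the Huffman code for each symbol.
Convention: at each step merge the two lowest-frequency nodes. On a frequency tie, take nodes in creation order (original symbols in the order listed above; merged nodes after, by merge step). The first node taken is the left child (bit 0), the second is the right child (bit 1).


Huffman tree construction:
Step 1: Merge G(1) + H(1) = 2
Step 2: Merge (G+H)(2) + C(10) = 12
Step 3: Merge I(11) + ((G+H)+C)(12) = 23
Step 4: Merge A(15) + (I+((G+H)+C))(23) = 38
Step 5: Merge F(28) + (A+(I+((G+H)+C)))(38) = 66
Read each symbol's code off the tree from the root (left child = 0, right child = 1).

Codes:
  G: 11100 (length 5)
  I: 110 (length 3)
  F: 0 (length 1)
  C: 1111 (length 4)
  H: 11101 (length 5)
  A: 10 (length 2)
Average code length: 141/66 = 2.1364 bits/symbol


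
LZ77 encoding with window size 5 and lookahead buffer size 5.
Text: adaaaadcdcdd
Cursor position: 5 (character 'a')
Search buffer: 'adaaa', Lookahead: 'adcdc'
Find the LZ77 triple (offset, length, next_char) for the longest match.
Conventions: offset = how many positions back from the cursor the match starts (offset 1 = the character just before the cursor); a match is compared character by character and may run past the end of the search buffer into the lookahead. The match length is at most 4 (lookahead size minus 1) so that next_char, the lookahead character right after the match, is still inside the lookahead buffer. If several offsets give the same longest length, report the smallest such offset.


Try each offset into the search buffer:
  offset=1 (pos 4, char 'a'): match length 1
  offset=2 (pos 3, char 'a'): match length 1
  offset=3 (pos 2, char 'a'): match length 1
  offset=4 (pos 1, char 'd'): match length 0
  offset=5 (pos 0, char 'a'): match length 2
Longest match has length 2 at offset 5.
next_char = character at position 5 + 2 = 7 -> 'c'

Best match: offset=5, length=2 (matching 'ad' starting at position 0)
LZ77 triple: (5, 2, 'c')


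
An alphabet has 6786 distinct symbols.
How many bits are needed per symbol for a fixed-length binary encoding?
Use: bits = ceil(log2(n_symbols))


log2(6786) = 12.7283
Bracket: 2^12 = 4096 < 6786 <= 2^13 = 8192
So ceil(log2(6786)) = 13

bits = ceil(log2(6786)) = ceil(12.7283) = 13 bits


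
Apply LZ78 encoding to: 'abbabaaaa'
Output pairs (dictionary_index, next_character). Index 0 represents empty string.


LZ78 encoding steps:
Dictionary: {0: ''}
Step 1: w='' (idx 0), next='a' -> output (0, 'a'), add 'a' as idx 1
Step 2: w='' (idx 0), next='b' -> output (0, 'b'), add 'b' as idx 2
Step 3: w='b' (idx 2), next='a' -> output (2, 'a'), add 'ba' as idx 3
Step 4: w='ba' (idx 3), next='a' -> output (3, 'a'), add 'baa' as idx 4
Step 5: w='a' (idx 1), next='a' -> output (1, 'a'), add 'aa' as idx 5


Encoded: [(0, 'a'), (0, 'b'), (2, 'a'), (3, 'a'), (1, 'a')]


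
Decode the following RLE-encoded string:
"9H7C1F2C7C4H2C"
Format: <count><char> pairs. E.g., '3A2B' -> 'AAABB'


Expanding each <count><char> pair:
  9H -> 'HHHHHHHHH'
  7C -> 'CCCCCCC'
  1F -> 'F'
  2C -> 'CC'
  7C -> 'CCCCCCC'
  4H -> 'HHHH'
  2C -> 'CC'

Decoded = HHHHHHHHHCCCCCCCFCCCCCCCCCHHHHCC


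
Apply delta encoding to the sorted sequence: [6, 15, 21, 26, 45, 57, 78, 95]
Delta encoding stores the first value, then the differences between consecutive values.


First value: 6
Deltas:
  15 - 6 = 9
  21 - 15 = 6
  26 - 21 = 5
  45 - 26 = 19
  57 - 45 = 12
  78 - 57 = 21
  95 - 78 = 17


Delta encoded: [6, 9, 6, 5, 19, 12, 21, 17]


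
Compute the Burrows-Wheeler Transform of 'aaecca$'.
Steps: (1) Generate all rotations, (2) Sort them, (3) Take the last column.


Rotations (sorted):
  0: $aaecca -> last char: a
  1: a$aaecc -> last char: c
  2: aaecca$ -> last char: $
  3: aecca$a -> last char: a
  4: ca$aaec -> last char: c
  5: cca$aae -> last char: e
  6: ecca$aa -> last char: a


BWT = ac$acea


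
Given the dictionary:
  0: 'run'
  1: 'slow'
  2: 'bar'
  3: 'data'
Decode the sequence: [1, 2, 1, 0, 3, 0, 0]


Look up each index in the dictionary:
  1 -> 'slow'
  2 -> 'bar'
  1 -> 'slow'
  0 -> 'run'
  3 -> 'data'
  0 -> 'run'
  0 -> 'run'

Decoded: "slow bar slow run data run run"


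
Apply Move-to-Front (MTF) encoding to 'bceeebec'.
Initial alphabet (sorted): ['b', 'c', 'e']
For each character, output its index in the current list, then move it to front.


MTF encoding:
'b': index 0 in ['b', 'c', 'e'] -> ['b', 'c', 'e']
'c': index 1 in ['b', 'c', 'e'] -> ['c', 'b', 'e']
'e': index 2 in ['c', 'b', 'e'] -> ['e', 'c', 'b']
'e': index 0 in ['e', 'c', 'b'] -> ['e', 'c', 'b']
'e': index 0 in ['e', 'c', 'b'] -> ['e', 'c', 'b']
'b': index 2 in ['e', 'c', 'b'] -> ['b', 'e', 'c']
'e': index 1 in ['b', 'e', 'c'] -> ['e', 'b', 'c']
'c': index 2 in ['e', 'b', 'c'] -> ['c', 'e', 'b']


Output: [0, 1, 2, 0, 0, 2, 1, 2]


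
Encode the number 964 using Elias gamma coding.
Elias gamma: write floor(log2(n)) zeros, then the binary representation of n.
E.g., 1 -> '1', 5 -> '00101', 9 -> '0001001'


num_bits = floor(log2(964)) + 1 = 10
leading_zeros = num_bits - 1 = 9
binary(964) = 1111000100

Elias gamma(964) = '000000000' + '1111000100' = 0000000001111000100 (19 bits)


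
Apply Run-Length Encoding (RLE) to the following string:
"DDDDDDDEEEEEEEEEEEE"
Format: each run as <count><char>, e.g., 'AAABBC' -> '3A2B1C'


Scanning runs left to right:
  i=0: run of 'D' x 7 -> '7D'
  i=7: run of 'E' x 12 -> '12E'

RLE = 7D12E


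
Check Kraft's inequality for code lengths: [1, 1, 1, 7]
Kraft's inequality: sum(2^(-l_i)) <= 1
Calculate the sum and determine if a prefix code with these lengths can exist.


Sum = 2^(-1) + 2^(-1) + 2^(-1) + 2^(-7)
    = 0.5 + 0.5 + 0.5 + 0.0078125
    = 193/128 = 1.5078125
Since 1.5078125 > 1, Kraft's inequality is NOT satisfied.
A prefix code with these lengths CANNOT exist.

Kraft sum = 1.5078125. Not satisfied.


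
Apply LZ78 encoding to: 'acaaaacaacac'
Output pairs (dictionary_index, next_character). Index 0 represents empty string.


LZ78 encoding steps:
Dictionary: {0: ''}
Step 1: w='' (idx 0), next='a' -> output (0, 'a'), add 'a' as idx 1
Step 2: w='' (idx 0), next='c' -> output (0, 'c'), add 'c' as idx 2
Step 3: w='a' (idx 1), next='a' -> output (1, 'a'), add 'aa' as idx 3
Step 4: w='aa' (idx 3), next='c' -> output (3, 'c'), add 'aac' as idx 4
Step 5: w='aac' (idx 4), next='a' -> output (4, 'a'), add 'aaca' as idx 5
Step 6: w='c' (idx 2), end of input -> output (2, '')


Encoded: [(0, 'a'), (0, 'c'), (1, 'a'), (3, 'c'), (4, 'a'), (2, '')]


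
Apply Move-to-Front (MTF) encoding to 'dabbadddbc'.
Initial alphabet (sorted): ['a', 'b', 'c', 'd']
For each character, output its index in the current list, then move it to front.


MTF encoding:
'd': index 3 in ['a', 'b', 'c', 'd'] -> ['d', 'a', 'b', 'c']
'a': index 1 in ['d', 'a', 'b', 'c'] -> ['a', 'd', 'b', 'c']
'b': index 2 in ['a', 'd', 'b', 'c'] -> ['b', 'a', 'd', 'c']
'b': index 0 in ['b', 'a', 'd', 'c'] -> ['b', 'a', 'd', 'c']
'a': index 1 in ['b', 'a', 'd', 'c'] -> ['a', 'b', 'd', 'c']
'd': index 2 in ['a', 'b', 'd', 'c'] -> ['d', 'a', 'b', 'c']
'd': index 0 in ['d', 'a', 'b', 'c'] -> ['d', 'a', 'b', 'c']
'd': index 0 in ['d', 'a', 'b', 'c'] -> ['d', 'a', 'b', 'c']
'b': index 2 in ['d', 'a', 'b', 'c'] -> ['b', 'd', 'a', 'c']
'c': index 3 in ['b', 'd', 'a', 'c'] -> ['c', 'b', 'd', 'a']


Output: [3, 1, 2, 0, 1, 2, 0, 0, 2, 3]


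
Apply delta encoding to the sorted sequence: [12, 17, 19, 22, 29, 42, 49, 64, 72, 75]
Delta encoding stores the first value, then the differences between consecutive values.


First value: 12
Deltas:
  17 - 12 = 5
  19 - 17 = 2
  22 - 19 = 3
  29 - 22 = 7
  42 - 29 = 13
  49 - 42 = 7
  64 - 49 = 15
  72 - 64 = 8
  75 - 72 = 3


Delta encoded: [12, 5, 2, 3, 7, 13, 7, 15, 8, 3]


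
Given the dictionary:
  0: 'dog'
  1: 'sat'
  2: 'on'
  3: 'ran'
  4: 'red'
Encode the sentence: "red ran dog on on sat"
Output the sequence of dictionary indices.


Look up each word in the dictionary:
  'red' -> 4
  'ran' -> 3
  'dog' -> 0
  'on' -> 2
  'on' -> 2
  'sat' -> 1

Encoded: [4, 3, 0, 2, 2, 1]


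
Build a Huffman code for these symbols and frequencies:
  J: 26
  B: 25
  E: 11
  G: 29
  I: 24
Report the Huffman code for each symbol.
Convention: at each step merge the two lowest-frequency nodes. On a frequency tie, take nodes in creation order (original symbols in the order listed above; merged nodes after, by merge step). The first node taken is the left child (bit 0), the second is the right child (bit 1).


Huffman tree construction:
Step 1: Merge E(11) + I(24) = 35
Step 2: Merge B(25) + J(26) = 51
Step 3: Merge G(29) + (E+I)(35) = 64
Step 4: Merge (B+J)(51) + (G+(E+I))(64) = 115
Read each symbol's code off the tree from the root (left child = 0, right child = 1).

Codes:
  J: 01 (length 2)
  B: 00 (length 2)
  E: 110 (length 3)
  G: 10 (length 2)
  I: 111 (length 3)
Average code length: 265/115 = 2.3043 bits/symbol


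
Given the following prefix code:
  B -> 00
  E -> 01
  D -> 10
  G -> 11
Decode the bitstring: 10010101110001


Decoding step by step:
Bits 10 -> D
Bits 01 -> E
Bits 01 -> E
Bits 01 -> E
Bits 11 -> G
Bits 00 -> B
Bits 01 -> E


Decoded message: DEEEGBE


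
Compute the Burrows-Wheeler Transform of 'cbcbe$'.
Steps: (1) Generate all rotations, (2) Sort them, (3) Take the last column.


Rotations (sorted):
  0: $cbcbe -> last char: e
  1: bcbe$c -> last char: c
  2: be$cbc -> last char: c
  3: cbcbe$ -> last char: $
  4: cbe$cb -> last char: b
  5: e$cbcb -> last char: b


BWT = ecc$bb


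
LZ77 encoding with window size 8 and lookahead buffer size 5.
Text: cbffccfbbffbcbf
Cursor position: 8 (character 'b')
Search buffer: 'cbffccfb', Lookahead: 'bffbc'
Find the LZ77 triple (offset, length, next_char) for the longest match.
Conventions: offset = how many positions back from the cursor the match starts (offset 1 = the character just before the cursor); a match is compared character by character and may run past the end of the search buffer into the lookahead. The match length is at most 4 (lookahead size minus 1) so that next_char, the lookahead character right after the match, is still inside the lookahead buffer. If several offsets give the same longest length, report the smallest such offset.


Try each offset into the search buffer:
  offset=1 (pos 7, char 'b'): match length 1
  offset=2 (pos 6, char 'f'): match length 0
  offset=3 (pos 5, char 'c'): match length 0
  offset=4 (pos 4, char 'c'): match length 0
  offset=5 (pos 3, char 'f'): match length 0
  offset=6 (pos 2, char 'f'): match length 0
  offset=7 (pos 1, char 'b'): match length 3
  offset=8 (pos 0, char 'c'): match length 0
Longest match has length 3 at offset 7.
next_char = character at position 8 + 3 = 11 -> 'b'

Best match: offset=7, length=3 (matching 'bff' starting at position 1)
LZ77 triple: (7, 3, 'b')


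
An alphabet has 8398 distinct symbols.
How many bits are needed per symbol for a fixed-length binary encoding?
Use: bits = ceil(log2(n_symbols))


log2(8398) = 13.0358
Bracket: 2^13 = 8192 < 8398 <= 2^14 = 16384
So ceil(log2(8398)) = 14

bits = ceil(log2(8398)) = ceil(13.0358) = 14 bits


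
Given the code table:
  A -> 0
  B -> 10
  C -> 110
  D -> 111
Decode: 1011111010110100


Decoding:
10 -> B
111 -> D
110 -> C
10 -> B
110 -> C
10 -> B
0 -> A


Result: BDCBCBA


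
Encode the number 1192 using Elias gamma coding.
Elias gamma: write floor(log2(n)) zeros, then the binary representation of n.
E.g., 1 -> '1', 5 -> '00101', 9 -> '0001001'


num_bits = floor(log2(1192)) + 1 = 11
leading_zeros = num_bits - 1 = 10
binary(1192) = 10010101000

Elias gamma(1192) = '0000000000' + '10010101000' = 000000000010010101000 (21 bits)


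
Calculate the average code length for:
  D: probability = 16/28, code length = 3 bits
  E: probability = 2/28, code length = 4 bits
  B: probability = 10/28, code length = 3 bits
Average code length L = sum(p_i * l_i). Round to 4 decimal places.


Weighted contributions p_i * l_i:
  D: (16/28) * 3 = 48/28
  E: (2/28) * 4 = 8/28
  B: (10/28) * 3 = 30/28
Sum = (48 + 8 + 30)/28 = 86/28

L = 86/28 = 3.0714 bits/symbol


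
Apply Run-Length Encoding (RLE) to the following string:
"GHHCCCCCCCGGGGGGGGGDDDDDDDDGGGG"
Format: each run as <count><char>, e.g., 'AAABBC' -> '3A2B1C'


Scanning runs left to right:
  i=0: run of 'G' x 1 -> '1G'
  i=1: run of 'H' x 2 -> '2H'
  i=3: run of 'C' x 7 -> '7C'
  i=10: run of 'G' x 9 -> '9G'
  i=19: run of 'D' x 8 -> '8D'
  i=27: run of 'G' x 4 -> '4G'

RLE = 1G2H7C9G8D4G


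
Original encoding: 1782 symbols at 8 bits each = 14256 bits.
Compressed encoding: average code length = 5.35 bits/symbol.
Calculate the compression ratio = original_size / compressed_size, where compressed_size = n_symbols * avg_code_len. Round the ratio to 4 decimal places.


original_size = n_symbols * orig_bits = 1782 * 8 = 14256 bits
compressed_size = n_symbols * avg_code_len = 1782 * 5.35 = 9533.7 bits
ratio = original_size / compressed_size = 14256 / 9533.7 = 1.4953

Compression ratio = 1.4953


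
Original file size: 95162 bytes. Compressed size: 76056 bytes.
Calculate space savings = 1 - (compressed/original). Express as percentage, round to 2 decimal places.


ratio = compressed/original = 76056/95162 = 0.799227
savings = 1 - ratio = 1 - 0.799227 = 0.200773
as a percentage: 0.200773 * 100 = 20.08%

Space savings = 1 - 76056/95162 = 20.08%


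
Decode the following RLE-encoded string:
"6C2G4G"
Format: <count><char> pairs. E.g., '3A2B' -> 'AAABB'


Expanding each <count><char> pair:
  6C -> 'CCCCCC'
  2G -> 'GG'
  4G -> 'GGGG'

Decoded = CCCCCCGGGGGG


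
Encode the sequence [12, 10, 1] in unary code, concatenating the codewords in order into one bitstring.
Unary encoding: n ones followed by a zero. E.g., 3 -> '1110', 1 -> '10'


Encode each number as n ones followed by a terminating 0:
  12 -> 1111111111110 (13 bits)
  10 -> 11111111110 (11 bits)
  1 -> 10 (2 bits)
Total length = 13 + 11 + 2 = 26 bits.

Unary([12, 10, 1]) = 11111111111101111111111010 (26 bits)


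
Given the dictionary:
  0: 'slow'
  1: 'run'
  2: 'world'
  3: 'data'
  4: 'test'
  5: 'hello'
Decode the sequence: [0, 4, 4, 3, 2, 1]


Look up each index in the dictionary:
  0 -> 'slow'
  4 -> 'test'
  4 -> 'test'
  3 -> 'data'
  2 -> 'world'
  1 -> 'run'

Decoded: "slow test test data world run"


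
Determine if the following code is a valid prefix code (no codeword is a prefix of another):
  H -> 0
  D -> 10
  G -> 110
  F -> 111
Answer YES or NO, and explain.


Checking each pair (does one codeword prefix another?):
  H='0' vs D='10': no prefix
  H='0' vs G='110': no prefix
  H='0' vs F='111': no prefix
  D='10' vs H='0': no prefix
  D='10' vs G='110': no prefix
  D='10' vs F='111': no prefix
  G='110' vs H='0': no prefix
  G='110' vs D='10': no prefix
  G='110' vs F='111': no prefix
  F='111' vs H='0': no prefix
  F='111' vs D='10': no prefix
  F='111' vs G='110': no prefix
No violation found over all pairs.

YES -- this is a valid prefix code. No codeword is a prefix of any other codeword.


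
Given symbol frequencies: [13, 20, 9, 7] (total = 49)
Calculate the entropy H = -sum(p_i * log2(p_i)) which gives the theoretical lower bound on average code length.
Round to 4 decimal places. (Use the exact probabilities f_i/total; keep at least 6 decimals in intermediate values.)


Per-symbol terms -p_i * log2(p_i) with p_i = f_i/49:
  p = 13/49 = 0.265306: log2(p) = -1.914270, -p*log2(p) = 0.507868
  p = 20/49 = 0.408163: log2(p) = -1.292782, -p*log2(p) = 0.527666
  p = 9/49 = 0.183673: log2(p) = -2.444785, -p*log2(p) = 0.449042
  p = 7/49 = 0.142857: log2(p) = -2.807355, -p*log2(p) = 0.401051
H = 0.507868 + 0.527666 + 0.449042 + 0.401051 = 1.885627

H = 1.8856 bits/symbol


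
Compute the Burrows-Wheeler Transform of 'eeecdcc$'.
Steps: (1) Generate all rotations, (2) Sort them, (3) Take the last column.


Rotations (sorted):
  0: $eeecdcc -> last char: c
  1: c$eeecdc -> last char: c
  2: cc$eeecd -> last char: d
  3: cdcc$eee -> last char: e
  4: dcc$eeec -> last char: c
  5: ecdcc$ee -> last char: e
  6: eecdcc$e -> last char: e
  7: eeecdcc$ -> last char: $


BWT = ccdecee$


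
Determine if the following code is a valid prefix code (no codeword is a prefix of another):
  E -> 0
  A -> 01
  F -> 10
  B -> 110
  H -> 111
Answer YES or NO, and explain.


Checking each pair (does one codeword prefix another?):
  E='0' vs A='01': prefix -- VIOLATION

NO -- this is NOT a valid prefix code. E (0) is a prefix of A (01).


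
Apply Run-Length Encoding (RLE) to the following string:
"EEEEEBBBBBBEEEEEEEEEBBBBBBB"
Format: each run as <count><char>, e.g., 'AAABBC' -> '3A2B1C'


Scanning runs left to right:
  i=0: run of 'E' x 5 -> '5E'
  i=5: run of 'B' x 6 -> '6B'
  i=11: run of 'E' x 9 -> '9E'
  i=20: run of 'B' x 7 -> '7B'

RLE = 5E6B9E7B


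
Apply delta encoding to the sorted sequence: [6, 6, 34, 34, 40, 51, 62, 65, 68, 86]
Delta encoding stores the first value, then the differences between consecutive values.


First value: 6
Deltas:
  6 - 6 = 0
  34 - 6 = 28
  34 - 34 = 0
  40 - 34 = 6
  51 - 40 = 11
  62 - 51 = 11
  65 - 62 = 3
  68 - 65 = 3
  86 - 68 = 18


Delta encoded: [6, 0, 28, 0, 6, 11, 11, 3, 3, 18]


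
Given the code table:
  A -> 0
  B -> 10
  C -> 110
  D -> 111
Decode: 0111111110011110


Decoding:
0 -> A
111 -> D
111 -> D
110 -> C
0 -> A
111 -> D
10 -> B


Result: ADDCADB


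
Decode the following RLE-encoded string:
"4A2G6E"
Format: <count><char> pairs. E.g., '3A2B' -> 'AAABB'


Expanding each <count><char> pair:
  4A -> 'AAAA'
  2G -> 'GG'
  6E -> 'EEEEEE'

Decoded = AAAAGGEEEEEE


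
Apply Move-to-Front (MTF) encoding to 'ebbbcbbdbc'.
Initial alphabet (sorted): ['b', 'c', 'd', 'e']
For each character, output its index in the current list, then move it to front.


MTF encoding:
'e': index 3 in ['b', 'c', 'd', 'e'] -> ['e', 'b', 'c', 'd']
'b': index 1 in ['e', 'b', 'c', 'd'] -> ['b', 'e', 'c', 'd']
'b': index 0 in ['b', 'e', 'c', 'd'] -> ['b', 'e', 'c', 'd']
'b': index 0 in ['b', 'e', 'c', 'd'] -> ['b', 'e', 'c', 'd']
'c': index 2 in ['b', 'e', 'c', 'd'] -> ['c', 'b', 'e', 'd']
'b': index 1 in ['c', 'b', 'e', 'd'] -> ['b', 'c', 'e', 'd']
'b': index 0 in ['b', 'c', 'e', 'd'] -> ['b', 'c', 'e', 'd']
'd': index 3 in ['b', 'c', 'e', 'd'] -> ['d', 'b', 'c', 'e']
'b': index 1 in ['d', 'b', 'c', 'e'] -> ['b', 'd', 'c', 'e']
'c': index 2 in ['b', 'd', 'c', 'e'] -> ['c', 'b', 'd', 'e']


Output: [3, 1, 0, 0, 2, 1, 0, 3, 1, 2]
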